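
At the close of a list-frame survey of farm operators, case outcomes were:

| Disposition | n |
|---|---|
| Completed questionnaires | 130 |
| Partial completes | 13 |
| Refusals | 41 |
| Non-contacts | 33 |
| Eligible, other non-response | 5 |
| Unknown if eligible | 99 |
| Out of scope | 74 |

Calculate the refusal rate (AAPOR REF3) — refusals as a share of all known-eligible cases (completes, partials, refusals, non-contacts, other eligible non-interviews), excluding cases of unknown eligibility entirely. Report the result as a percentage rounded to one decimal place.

18.5%

Num: 41
Denom: 130 + 13 + 41 + 33 + 5 = 222
REF3 = 41 / 222 = 0.1847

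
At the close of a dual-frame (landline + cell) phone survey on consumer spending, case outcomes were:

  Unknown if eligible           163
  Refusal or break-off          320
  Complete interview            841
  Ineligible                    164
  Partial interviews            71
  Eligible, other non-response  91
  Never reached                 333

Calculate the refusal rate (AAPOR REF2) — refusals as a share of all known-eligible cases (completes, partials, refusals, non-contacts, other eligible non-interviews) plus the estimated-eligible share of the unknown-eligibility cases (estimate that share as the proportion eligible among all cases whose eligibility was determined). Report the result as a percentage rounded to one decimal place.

17.7%

Num: 320
Eligible (known): 841 + 71 + 320 + 333 + 91 = 1656
e = 1656 / (1656 + 164) = 1656 / 1820 = 0.9099
Estimated eligible among unknowns: 0.9099 × 163 = 148.31
Denominator: 1656 + 148.31 = 1804.31
REF2 = 320 / 1804.31 = 0.1774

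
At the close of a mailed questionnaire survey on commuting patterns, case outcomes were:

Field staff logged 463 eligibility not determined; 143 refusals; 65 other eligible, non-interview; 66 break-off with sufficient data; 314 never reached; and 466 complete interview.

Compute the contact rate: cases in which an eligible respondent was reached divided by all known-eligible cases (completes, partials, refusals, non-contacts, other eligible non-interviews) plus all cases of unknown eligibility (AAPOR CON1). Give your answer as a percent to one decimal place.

Numerator → 466 + 66 + 143 + 65 = 740
Base → 466 + 66 + 143 + 314 + 65 + 463 = 1517
CON1 = 740 / 1517 = 0.4878

48.8%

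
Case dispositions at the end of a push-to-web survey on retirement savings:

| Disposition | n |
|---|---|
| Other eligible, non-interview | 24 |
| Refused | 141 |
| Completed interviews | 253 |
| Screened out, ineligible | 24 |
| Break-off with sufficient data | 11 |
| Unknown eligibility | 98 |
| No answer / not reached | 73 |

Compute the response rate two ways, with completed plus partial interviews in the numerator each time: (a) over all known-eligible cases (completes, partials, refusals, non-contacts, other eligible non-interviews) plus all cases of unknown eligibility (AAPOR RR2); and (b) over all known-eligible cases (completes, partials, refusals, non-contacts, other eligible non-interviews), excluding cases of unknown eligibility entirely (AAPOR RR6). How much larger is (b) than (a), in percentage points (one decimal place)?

Numerator → 253 + 11 = 264
Denom → 253 + 11 + 141 + 73 + 24 + 98 = 600
RR2 = 264 / 600 = 0.4400
Denom → 253 + 11 + 141 + 73 + 24 = 502
RR6 = 264 / 502 = 0.5259
Difference = 52.59 − 44.00 = 8.59 percentage points

8.6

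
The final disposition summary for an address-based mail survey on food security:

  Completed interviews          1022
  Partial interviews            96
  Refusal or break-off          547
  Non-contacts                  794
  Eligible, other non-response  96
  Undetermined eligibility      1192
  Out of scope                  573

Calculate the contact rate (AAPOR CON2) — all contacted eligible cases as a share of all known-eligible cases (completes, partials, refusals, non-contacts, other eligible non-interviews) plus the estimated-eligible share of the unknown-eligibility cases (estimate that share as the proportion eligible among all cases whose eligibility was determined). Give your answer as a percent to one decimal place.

Num = 1022 + 96 + 547 + 96 = 1761
Determined eligible = 1022 + 96 + 547 + 794 + 96 = 2555
e = 2555 / (2555 + 573) = 2555 / 3128 = 0.8168
Estimated eligible among unknowns = 0.8168 × 1192 = 973.63
Denominator = 2555 + 973.63 = 3528.63
CON2 = 1761 / 3528.63 = 0.4991

49.9%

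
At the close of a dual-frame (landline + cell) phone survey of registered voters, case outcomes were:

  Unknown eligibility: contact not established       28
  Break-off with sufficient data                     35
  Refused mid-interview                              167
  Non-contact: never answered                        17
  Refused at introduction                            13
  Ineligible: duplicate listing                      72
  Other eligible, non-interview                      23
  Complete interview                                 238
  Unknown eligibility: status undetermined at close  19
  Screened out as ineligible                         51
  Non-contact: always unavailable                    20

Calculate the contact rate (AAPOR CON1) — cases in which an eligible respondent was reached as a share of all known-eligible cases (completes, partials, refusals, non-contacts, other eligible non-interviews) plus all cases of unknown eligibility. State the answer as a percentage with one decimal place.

85.0%

Refusals = 13 + 167 = 180
Non-contacts = 17 + 20 = 37
Eligibility not determined = 28 + 19 = 47
Ineligible = 51 + 72 = 123
Numerator = 238 + 35 + 180 + 23 = 476
Denom = 238 + 35 + 180 + 37 + 23 + 47 = 560
CON1 = 476 / 560 = 0.8500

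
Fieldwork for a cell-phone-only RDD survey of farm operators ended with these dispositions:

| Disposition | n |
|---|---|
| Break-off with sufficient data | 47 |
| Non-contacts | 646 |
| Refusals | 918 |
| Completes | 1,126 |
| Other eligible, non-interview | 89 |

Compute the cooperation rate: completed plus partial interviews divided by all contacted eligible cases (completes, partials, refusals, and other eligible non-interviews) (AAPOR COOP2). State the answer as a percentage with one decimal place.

Top = 1126 + 47 = 1173
Denominator = 1126 + 47 + 918 + 89 = 2180
COOP2 = 1173 / 2180 = 0.5381

53.8%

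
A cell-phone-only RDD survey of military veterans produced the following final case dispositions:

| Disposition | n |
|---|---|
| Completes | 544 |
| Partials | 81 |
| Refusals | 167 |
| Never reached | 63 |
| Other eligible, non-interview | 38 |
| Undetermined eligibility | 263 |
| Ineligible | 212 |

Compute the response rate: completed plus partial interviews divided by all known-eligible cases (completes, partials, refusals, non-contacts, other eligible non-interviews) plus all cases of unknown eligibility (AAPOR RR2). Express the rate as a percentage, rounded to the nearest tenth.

54.1%

Numerator → 544 + 81 = 625
Denominator → 544 + 81 + 167 + 63 + 38 + 263 = 1156
RR2 = 625 / 1156 = 0.5407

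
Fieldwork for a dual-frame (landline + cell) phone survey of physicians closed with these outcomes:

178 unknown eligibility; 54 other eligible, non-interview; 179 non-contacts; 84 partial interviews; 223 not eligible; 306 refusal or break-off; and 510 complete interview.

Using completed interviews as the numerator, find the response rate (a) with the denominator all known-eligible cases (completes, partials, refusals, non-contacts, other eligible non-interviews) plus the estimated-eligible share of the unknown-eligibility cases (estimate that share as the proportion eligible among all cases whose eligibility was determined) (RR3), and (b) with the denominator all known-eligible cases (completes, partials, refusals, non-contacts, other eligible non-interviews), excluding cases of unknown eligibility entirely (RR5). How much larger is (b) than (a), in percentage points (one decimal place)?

5.2

Numerator = 510
Known eligible = 510 + 84 + 306 + 179 + 54 = 1133
e = 1133 / (1133 + 223) = 1133 / 1356 = 0.8355
e × U = 0.8355 × 178 = 148.72
Denominator = 1133 + 148.72 = 1281.72
RR3 = 510 / 1281.72 = 0.3979
Denominator = 510 + 84 + 306 + 179 + 54 = 1133
RR5 = 510 / 1133 = 0.4501
Difference = 45.01 − 39.79 = 5.22 percentage points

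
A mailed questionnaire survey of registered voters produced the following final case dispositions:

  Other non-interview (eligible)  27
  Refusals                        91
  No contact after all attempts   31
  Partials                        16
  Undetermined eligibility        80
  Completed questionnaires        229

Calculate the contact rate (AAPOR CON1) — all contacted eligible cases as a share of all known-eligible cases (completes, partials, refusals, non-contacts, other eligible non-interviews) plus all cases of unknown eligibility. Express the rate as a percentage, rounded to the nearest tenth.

Numerator = 229 + 16 + 91 + 27 = 363
Denominator = 229 + 16 + 91 + 31 + 27 + 80 = 474
CON1 = 363 / 474 = 0.7658

76.6%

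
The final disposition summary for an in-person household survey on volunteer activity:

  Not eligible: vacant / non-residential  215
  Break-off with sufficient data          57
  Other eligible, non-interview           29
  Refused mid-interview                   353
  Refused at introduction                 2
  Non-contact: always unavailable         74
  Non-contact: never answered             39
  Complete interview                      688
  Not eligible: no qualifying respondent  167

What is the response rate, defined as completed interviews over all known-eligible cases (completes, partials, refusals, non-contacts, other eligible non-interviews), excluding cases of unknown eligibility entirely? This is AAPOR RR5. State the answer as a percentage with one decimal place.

Declined to participate = 2 + 353 = 355
No contact after all attempts = 39 + 74 = 113
Not eligible = 167 + 215 = 382
Num → 688
Denom → 688 + 57 + 355 + 113 + 29 = 1242
RR5 = 688 / 1242 = 0.5539

55.4%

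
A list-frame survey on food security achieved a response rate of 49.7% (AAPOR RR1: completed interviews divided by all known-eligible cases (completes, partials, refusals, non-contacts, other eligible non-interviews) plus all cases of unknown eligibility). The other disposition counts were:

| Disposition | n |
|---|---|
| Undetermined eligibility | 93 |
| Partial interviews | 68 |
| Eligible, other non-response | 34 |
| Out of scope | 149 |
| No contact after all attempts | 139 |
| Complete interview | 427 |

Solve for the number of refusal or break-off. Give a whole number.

RR1 = 427 / D = 0.497
D = 427 / 0.497 = 859.2
Remaining denominator categories sum to 761
refusal or break-off = 859.2 − 761 ≈ 98

98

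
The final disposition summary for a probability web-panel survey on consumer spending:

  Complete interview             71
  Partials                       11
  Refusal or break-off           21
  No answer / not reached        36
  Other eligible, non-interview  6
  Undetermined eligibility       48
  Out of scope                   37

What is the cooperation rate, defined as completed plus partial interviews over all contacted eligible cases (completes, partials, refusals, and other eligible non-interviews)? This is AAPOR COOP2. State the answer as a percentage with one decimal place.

Numerator → 71 + 11 = 82
Base → 71 + 11 + 21 + 6 = 109
COOP2 = 82 / 109 = 0.7523

75.2%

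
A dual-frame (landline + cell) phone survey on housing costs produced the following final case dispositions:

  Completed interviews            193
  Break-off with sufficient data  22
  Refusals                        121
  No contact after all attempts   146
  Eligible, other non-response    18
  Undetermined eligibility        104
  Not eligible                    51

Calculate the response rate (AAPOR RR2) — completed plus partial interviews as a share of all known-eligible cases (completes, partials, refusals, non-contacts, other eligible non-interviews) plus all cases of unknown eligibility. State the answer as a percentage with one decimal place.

35.6%

Top → 193 + 22 = 215
Denom → 193 + 22 + 121 + 146 + 18 + 104 = 604
RR2 = 215 / 604 = 0.3560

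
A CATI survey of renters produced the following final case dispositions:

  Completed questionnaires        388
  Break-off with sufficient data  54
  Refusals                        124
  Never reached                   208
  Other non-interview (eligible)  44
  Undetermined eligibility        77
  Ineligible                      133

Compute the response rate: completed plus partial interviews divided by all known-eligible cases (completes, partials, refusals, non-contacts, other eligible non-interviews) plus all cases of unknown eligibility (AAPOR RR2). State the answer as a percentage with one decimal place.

Numerator: 388 + 54 = 442
Denominator: 388 + 54 + 124 + 208 + 44 + 77 = 895
RR2 = 442 / 895 = 0.4939

49.4%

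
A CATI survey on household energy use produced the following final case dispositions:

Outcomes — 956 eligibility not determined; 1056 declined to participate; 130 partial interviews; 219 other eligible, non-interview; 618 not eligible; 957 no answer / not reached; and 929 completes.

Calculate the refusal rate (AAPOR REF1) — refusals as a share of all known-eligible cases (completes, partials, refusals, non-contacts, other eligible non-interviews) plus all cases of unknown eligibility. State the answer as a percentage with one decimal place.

Num → 1056
Base → 929 + 130 + 1056 + 957 + 219 + 956 = 4247
REF1 = 1056 / 4247 = 0.2486

24.9%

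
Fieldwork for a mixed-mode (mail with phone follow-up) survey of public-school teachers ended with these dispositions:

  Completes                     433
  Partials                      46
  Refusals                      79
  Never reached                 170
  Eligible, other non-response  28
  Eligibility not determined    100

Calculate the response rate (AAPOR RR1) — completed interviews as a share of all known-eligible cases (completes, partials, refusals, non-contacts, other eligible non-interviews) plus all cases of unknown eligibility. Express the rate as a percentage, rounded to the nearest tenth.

50.6%

Numerator = 433
Base = 433 + 46 + 79 + 170 + 28 + 100 = 856
RR1 = 433 / 856 = 0.5058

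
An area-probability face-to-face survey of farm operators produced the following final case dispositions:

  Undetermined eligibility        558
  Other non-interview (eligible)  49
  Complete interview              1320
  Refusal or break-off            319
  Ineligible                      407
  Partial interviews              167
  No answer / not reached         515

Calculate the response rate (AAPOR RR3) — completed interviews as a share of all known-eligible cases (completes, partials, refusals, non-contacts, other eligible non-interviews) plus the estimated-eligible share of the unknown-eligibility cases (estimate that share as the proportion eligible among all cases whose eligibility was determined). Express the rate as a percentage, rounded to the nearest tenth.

46.4%

Top = 1320
Eligible (known) = 1320 + 167 + 319 + 515 + 49 = 2370
e = 2370 / (2370 + 407) = 2370 / 2777 = 0.8534
e × U = 0.8534 × 558 = 476.20
Denominator = 2370 + 476.20 = 2846.20
RR3 = 1320 / 2846.20 = 0.4638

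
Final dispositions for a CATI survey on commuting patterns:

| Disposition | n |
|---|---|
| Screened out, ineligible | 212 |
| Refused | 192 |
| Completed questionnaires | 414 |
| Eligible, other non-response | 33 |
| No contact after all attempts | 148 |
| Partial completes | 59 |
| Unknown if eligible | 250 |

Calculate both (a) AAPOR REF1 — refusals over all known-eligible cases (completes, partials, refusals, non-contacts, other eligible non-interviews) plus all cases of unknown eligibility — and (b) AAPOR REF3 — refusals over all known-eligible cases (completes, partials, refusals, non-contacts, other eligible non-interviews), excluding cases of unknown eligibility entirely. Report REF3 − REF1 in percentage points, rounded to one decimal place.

5.2

Numerator: 192
Base: 414 + 59 + 192 + 148 + 33 + 250 = 1096
REF1 = 192 / 1096 = 0.1752
Base: 414 + 59 + 192 + 148 + 33 = 846
REF3 = 192 / 846 = 0.2270
Difference = 22.70 − 17.52 = 5.18 percentage points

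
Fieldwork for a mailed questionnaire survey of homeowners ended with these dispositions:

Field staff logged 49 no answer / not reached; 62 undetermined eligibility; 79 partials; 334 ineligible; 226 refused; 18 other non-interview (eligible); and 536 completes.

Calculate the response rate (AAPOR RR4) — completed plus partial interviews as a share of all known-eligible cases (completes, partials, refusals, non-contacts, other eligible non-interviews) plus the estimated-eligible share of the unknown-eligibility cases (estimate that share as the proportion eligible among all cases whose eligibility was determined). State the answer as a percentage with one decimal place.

64.5%

Top: 536 + 79 = 615
Determined eligible: 536 + 79 + 226 + 49 + 18 = 908
e = 908 / (908 + 334) = 908 / 1242 = 0.7311
e × U: 0.7311 × 62 = 45.33
Base: 908 + 45.33 = 953.33
RR4 = 615 / 953.33 = 0.6451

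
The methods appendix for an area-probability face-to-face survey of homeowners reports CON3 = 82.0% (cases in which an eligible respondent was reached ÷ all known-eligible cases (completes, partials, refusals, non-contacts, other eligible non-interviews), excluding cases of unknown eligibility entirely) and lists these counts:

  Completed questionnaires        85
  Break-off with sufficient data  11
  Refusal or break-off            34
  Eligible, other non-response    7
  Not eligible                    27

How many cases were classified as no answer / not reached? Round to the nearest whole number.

30

Numerator = 85 + 11 + 34 + 7 = 137
CON3 = 137 / D = 0.820
D = 137 / 0.820 = 167.1
Remaining denominator categories sum to 137
no answer / not reached = 167.1 − 137 ≈ 30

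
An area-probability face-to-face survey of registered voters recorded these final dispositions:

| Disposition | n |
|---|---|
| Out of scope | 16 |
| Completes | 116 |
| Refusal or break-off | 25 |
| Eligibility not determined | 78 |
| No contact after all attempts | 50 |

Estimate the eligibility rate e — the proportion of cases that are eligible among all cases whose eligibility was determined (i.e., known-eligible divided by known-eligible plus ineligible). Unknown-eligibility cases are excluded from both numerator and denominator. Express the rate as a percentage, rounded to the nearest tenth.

Known eligible: 116 + 25 + 50 = 191
e = 191 / (191 + 16) = 191 / 207 = 0.9227

92.3%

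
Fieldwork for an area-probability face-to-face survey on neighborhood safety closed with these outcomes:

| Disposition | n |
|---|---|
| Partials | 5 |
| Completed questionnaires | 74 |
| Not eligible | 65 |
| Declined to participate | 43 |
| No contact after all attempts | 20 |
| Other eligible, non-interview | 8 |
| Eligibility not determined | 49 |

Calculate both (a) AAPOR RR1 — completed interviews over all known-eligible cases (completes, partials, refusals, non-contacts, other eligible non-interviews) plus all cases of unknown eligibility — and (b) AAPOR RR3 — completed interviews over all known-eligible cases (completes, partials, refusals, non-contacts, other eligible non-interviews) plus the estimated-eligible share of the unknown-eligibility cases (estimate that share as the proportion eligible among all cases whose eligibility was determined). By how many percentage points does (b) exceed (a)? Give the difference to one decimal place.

3.0

Num → 74
Base → 74 + 5 + 43 + 20 + 8 + 49 = 199
RR1 = 74 / 199 = 0.3719
Eligible (known) → 74 + 5 + 43 + 20 + 8 = 150
e = 150 / (150 + 65) = 150 / 215 = 0.6977
Estimated eligible among unknowns → 0.6977 × 49 = 34.19
Base → 150 + 34.19 = 184.19
RR3 = 74 / 184.19 = 0.4018
Difference = 40.18 − 37.19 = 2.99 percentage points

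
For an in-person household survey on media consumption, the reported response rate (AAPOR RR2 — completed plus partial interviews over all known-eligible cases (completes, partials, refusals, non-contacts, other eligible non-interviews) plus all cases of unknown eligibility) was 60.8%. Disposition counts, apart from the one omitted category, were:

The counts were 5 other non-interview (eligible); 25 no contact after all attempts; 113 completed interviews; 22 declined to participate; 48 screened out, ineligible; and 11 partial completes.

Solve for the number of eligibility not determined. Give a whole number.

28

Num → 113 + 11 = 124
RR2 = 124 / D = 0.608
D = 124 / 0.608 = 203.9
Rest of base = 176
eligibility not determined = 203.9 − 176 ≈ 28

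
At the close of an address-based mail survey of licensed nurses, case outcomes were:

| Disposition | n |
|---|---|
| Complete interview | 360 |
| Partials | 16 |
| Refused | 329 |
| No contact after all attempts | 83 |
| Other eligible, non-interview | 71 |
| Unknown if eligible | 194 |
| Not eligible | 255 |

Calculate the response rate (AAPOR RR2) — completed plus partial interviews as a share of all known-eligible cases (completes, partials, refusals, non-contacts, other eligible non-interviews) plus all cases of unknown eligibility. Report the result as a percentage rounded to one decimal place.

35.7%

Num: 360 + 16 = 376
Denominator: 360 + 16 + 329 + 83 + 71 + 194 = 1053
RR2 = 376 / 1053 = 0.3571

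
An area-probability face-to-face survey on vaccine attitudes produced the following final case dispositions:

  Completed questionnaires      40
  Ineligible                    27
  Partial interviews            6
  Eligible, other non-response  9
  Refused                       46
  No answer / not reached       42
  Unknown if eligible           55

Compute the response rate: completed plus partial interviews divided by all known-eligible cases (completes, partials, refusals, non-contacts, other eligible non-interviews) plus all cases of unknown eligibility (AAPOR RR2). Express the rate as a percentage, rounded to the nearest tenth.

Top: 40 + 6 = 46
Denom: 40 + 6 + 46 + 42 + 9 + 55 = 198
RR2 = 46 / 198 = 0.2323

23.2%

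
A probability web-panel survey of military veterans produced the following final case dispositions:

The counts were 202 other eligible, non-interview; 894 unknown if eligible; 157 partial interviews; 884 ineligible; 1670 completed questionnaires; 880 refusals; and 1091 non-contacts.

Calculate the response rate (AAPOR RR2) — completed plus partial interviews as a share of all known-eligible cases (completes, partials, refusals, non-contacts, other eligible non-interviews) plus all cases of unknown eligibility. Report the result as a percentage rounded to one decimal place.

37.3%

Top = 1670 + 157 = 1827
Base = 1670 + 157 + 880 + 1091 + 202 + 894 = 4894
RR2 = 1827 / 4894 = 0.3733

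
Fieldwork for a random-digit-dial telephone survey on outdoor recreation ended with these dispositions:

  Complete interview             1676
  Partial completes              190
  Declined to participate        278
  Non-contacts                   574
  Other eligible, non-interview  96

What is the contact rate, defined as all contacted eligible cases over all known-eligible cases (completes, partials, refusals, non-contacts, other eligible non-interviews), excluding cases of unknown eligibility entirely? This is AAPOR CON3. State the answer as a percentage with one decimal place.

79.6%

Top = 1676 + 190 + 278 + 96 = 2240
Base = 1676 + 190 + 278 + 574 + 96 = 2814
CON3 = 2240 / 2814 = 0.7960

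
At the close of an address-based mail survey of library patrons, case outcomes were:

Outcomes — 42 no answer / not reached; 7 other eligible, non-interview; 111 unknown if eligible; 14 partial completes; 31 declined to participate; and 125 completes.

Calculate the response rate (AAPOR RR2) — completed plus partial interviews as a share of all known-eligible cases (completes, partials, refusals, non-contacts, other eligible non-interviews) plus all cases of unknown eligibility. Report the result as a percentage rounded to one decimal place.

42.1%

Top: 125 + 14 = 139
Denom: 125 + 14 + 31 + 42 + 7 + 111 = 330
RR2 = 139 / 330 = 0.4212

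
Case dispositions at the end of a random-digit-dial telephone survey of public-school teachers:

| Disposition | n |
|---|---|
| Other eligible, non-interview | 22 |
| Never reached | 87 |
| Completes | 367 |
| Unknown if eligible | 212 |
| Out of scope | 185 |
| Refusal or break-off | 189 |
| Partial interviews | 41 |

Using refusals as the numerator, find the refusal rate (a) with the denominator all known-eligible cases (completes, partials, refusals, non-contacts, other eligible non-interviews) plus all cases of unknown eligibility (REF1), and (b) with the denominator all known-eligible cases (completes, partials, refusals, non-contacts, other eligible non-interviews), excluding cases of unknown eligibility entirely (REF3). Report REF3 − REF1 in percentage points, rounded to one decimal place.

Num = 189
Base = 367 + 41 + 189 + 87 + 22 + 212 = 918
REF1 = 189 / 918 = 0.2059
Base = 367 + 41 + 189 + 87 + 22 = 706
REF3 = 189 / 706 = 0.2677
Difference = 26.77 − 20.59 = 6.18 percentage points

6.2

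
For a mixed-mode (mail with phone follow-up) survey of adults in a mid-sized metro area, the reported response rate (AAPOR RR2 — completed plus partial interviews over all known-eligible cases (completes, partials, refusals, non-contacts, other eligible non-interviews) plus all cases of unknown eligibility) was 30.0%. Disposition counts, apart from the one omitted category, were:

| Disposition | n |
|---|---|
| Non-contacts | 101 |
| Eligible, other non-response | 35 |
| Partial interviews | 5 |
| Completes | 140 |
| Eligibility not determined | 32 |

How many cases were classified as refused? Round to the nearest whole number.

170

Numerator → 140 + 5 = 145
RR2 = 145 / D = 0.300
D = 145 / 0.300 = 483.3
Rest of base = 313
refused = 483.3 − 313 ≈ 170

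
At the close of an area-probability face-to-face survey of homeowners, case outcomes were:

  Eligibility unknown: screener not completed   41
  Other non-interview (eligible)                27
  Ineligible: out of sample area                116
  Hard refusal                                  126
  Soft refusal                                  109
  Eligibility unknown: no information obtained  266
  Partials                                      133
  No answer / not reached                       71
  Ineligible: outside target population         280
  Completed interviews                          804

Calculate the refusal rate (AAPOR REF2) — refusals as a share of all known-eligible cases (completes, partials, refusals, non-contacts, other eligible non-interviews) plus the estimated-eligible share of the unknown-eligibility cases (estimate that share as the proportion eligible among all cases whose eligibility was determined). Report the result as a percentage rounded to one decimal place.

15.6%

Refusal or break-off = 126 + 109 = 235
Undetermined eligibility = 41 + 266 = 307
Ineligible = 280 + 116 = 396
Numerator: 235
Determined eligible: 804 + 133 + 235 + 71 + 27 = 1270
e = 1270 / (1270 + 396) = 1270 / 1666 = 0.7623
Eligible share of unknowns: 0.7623 × 307 = 234.03
Denom: 1270 + 234.03 = 1504.03
REF2 = 235 / 1504.03 = 0.1562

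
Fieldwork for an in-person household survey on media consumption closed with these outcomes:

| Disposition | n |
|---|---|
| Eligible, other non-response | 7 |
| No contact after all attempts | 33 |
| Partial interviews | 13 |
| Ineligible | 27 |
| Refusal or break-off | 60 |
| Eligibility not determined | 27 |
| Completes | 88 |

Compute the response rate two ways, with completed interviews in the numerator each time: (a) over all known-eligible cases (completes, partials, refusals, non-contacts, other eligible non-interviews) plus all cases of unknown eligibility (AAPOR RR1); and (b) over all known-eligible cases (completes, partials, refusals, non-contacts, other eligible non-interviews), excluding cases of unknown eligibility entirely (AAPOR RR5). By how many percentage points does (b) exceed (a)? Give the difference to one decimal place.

Numerator: 88
Denom: 88 + 13 + 60 + 33 + 7 + 27 = 228
RR1 = 88 / 228 = 0.3860
Denom: 88 + 13 + 60 + 33 + 7 = 201
RR5 = 88 / 201 = 0.4378
Difference = 43.78 − 38.60 = 5.18 percentage points

5.2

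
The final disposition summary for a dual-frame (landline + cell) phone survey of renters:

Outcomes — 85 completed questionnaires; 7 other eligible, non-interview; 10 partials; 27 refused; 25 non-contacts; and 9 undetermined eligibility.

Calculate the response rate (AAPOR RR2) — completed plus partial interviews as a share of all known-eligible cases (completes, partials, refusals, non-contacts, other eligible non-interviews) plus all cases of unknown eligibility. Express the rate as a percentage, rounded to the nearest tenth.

Top = 85 + 10 = 95
Base = 85 + 10 + 27 + 25 + 7 + 9 = 163
RR2 = 95 / 163 = 0.5828

58.3%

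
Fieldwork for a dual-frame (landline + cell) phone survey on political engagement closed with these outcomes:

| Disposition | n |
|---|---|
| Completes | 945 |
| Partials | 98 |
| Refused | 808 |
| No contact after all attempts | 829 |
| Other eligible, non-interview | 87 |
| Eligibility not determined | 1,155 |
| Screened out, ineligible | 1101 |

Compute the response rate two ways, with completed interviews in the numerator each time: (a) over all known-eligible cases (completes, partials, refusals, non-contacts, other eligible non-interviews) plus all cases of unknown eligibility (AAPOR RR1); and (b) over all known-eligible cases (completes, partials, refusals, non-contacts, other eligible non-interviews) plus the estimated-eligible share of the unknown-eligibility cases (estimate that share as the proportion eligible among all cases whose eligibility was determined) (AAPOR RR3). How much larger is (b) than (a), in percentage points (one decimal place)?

2.2

Numerator → 945
Base → 945 + 98 + 808 + 829 + 87 + 1155 = 3922
RR1 = 945 / 3922 = 0.2409
Eligible (known) → 945 + 98 + 808 + 829 + 87 = 2767
e = 2767 / (2767 + 1101) = 2767 / 3868 = 0.7154
Eligible share of unknowns → 0.7154 × 1155 = 826.29
Base → 2767 + 826.29 = 3593.29
RR3 = 945 / 3593.29 = 0.2630
Difference = 26.30 − 24.09 = 2.21 percentage points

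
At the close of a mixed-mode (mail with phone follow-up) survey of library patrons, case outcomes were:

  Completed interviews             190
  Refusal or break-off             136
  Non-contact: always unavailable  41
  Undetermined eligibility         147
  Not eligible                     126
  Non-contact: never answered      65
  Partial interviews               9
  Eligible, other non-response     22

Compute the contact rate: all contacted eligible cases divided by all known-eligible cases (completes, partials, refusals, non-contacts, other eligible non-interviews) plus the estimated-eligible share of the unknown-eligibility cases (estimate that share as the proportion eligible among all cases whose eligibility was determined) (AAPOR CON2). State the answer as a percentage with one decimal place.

Non-contacts = 65 + 41 = 106
Numerator: 190 + 9 + 136 + 22 = 357
Determined eligible: 190 + 9 + 136 + 106 + 22 = 463
e = 463 / (463 + 126) = 463 / 589 = 0.7861
e × U: 0.7861 × 147 = 115.56
Denominator: 463 + 115.56 = 578.56
CON2 = 357 / 578.56 = 0.6170

61.7%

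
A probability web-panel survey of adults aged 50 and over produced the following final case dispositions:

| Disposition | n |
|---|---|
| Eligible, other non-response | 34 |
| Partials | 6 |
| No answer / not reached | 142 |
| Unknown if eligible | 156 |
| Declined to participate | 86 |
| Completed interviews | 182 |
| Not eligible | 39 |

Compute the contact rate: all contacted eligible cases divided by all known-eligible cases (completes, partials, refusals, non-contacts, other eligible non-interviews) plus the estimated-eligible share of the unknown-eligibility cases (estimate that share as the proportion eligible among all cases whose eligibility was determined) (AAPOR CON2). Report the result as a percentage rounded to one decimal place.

Numerator = 182 + 6 + 86 + 34 = 308
Determined eligible = 182 + 6 + 86 + 142 + 34 = 450
e = 450 / (450 + 39) = 450 / 489 = 0.9202
Eligible share of unknowns = 0.9202 × 156 = 143.55
Denominator = 450 + 143.55 = 593.55
CON2 = 308 / 593.55 = 0.5189

51.9%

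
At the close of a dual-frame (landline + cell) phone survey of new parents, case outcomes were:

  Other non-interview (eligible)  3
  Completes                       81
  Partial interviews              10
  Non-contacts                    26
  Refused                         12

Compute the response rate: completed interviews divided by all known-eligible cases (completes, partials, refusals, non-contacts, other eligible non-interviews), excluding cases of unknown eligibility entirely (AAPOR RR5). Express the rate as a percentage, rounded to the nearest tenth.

Num → 81
Denominator → 81 + 10 + 12 + 26 + 3 = 132
RR5 = 81 / 132 = 0.6136

61.4%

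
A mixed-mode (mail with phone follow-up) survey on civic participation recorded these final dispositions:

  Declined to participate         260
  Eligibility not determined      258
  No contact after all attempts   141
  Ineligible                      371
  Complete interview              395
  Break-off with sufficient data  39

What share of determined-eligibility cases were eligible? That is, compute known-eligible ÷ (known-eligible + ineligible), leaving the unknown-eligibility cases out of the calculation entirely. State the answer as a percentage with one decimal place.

69.2%

Known eligible = 395 + 39 + 260 + 141 = 835
e = 835 / (835 + 371) = 835 / 1206 = 0.6924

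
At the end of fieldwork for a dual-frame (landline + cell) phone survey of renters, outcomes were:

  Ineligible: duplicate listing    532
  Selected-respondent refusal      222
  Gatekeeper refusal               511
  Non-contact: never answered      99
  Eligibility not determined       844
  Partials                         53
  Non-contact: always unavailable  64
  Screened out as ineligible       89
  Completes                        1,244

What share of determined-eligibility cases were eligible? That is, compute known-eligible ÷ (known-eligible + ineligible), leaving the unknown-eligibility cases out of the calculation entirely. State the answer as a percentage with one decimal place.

Refusals = 511 + 222 = 733
No contact after all attempts = 99 + 64 = 163
Not eligible = 89 + 532 = 621
Determined eligible: 1244 + 53 + 733 + 163 = 2193
e = 2193 / (2193 + 621) = 2193 / 2814 = 0.7793

77.9%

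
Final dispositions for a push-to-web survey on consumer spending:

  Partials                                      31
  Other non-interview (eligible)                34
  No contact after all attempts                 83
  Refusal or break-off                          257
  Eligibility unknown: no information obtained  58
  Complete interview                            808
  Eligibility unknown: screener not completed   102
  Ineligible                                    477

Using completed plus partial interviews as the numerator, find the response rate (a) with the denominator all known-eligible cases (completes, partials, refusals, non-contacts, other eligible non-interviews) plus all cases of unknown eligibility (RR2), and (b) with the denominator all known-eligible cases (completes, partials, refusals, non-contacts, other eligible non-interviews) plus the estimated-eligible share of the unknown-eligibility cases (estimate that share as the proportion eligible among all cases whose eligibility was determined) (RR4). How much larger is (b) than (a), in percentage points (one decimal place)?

2.1

Unknown if eligible = 102 + 58 = 160
Top → 808 + 31 = 839
Denom → 808 + 31 + 257 + 83 + 34 + 160 = 1373
RR2 = 839 / 1373 = 0.6111
Eligible (known) → 808 + 31 + 257 + 83 + 34 = 1213
e = 1213 / (1213 + 477) = 1213 / 1690 = 0.7178
e × U → 0.7178 × 160 = 114.85
Denom → 1213 + 114.85 = 1327.85
RR4 = 839 / 1327.85 = 0.6318
Difference = 63.18 − 61.11 = 2.07 percentage points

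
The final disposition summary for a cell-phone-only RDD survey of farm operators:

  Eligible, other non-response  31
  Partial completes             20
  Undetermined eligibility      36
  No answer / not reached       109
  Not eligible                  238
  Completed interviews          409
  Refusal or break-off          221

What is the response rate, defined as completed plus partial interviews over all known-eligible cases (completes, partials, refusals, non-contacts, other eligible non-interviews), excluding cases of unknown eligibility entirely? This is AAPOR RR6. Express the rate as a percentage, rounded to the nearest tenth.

54.3%

Top = 409 + 20 = 429
Denom = 409 + 20 + 221 + 109 + 31 = 790
RR6 = 429 / 790 = 0.5430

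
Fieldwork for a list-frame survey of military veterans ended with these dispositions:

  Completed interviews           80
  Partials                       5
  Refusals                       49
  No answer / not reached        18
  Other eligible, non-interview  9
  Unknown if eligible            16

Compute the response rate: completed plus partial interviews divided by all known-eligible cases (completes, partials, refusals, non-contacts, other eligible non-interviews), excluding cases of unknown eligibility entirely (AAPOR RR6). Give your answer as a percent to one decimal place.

Numerator → 80 + 5 = 85
Denominator → 80 + 5 + 49 + 18 + 9 = 161
RR6 = 85 / 161 = 0.5280

52.8%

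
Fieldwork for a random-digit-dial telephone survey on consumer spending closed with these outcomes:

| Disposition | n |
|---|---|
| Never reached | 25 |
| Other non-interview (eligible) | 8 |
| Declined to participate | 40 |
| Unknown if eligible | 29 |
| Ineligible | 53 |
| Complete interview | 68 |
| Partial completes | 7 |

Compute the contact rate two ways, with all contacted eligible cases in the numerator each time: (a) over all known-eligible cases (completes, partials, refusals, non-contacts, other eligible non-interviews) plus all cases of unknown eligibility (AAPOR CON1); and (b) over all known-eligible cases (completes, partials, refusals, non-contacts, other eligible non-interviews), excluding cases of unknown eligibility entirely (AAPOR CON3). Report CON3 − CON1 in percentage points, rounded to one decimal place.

13.6

Num: 68 + 7 + 40 + 8 = 123
Base: 68 + 7 + 40 + 25 + 8 + 29 = 177
CON1 = 123 / 177 = 0.6949
Base: 68 + 7 + 40 + 25 + 8 = 148
CON3 = 123 / 148 = 0.8311
Difference = 83.11 − 69.49 = 13.62 percentage points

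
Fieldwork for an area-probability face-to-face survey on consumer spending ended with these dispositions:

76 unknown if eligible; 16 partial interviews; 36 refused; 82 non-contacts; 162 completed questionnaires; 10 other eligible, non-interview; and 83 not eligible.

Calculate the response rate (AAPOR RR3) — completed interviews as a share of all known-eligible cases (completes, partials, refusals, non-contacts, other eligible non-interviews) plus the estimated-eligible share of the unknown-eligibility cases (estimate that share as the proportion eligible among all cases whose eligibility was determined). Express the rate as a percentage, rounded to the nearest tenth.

Num = 162
Known eligible = 162 + 16 + 36 + 82 + 10 = 306
e = 306 / (306 + 83) = 306 / 389 = 0.7866
Eligible share of unknowns = 0.7866 × 76 = 59.78
Denominator = 306 + 59.78 = 365.78
RR3 = 162 / 365.78 = 0.4429

44.3%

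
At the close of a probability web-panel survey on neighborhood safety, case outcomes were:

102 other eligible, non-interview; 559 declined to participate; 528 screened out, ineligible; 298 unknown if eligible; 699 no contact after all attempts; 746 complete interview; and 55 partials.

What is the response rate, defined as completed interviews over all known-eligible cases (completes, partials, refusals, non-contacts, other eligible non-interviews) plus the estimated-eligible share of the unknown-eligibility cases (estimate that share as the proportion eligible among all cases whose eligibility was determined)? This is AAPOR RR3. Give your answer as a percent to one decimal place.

31.1%

Top = 746
Eligible (known) = 746 + 55 + 559 + 699 + 102 = 2161
e = 2161 / (2161 + 528) = 2161 / 2689 = 0.8036
e × U = 0.8036 × 298 = 239.47
Denominator = 2161 + 239.47 = 2400.47
RR3 = 746 / 2400.47 = 0.3108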